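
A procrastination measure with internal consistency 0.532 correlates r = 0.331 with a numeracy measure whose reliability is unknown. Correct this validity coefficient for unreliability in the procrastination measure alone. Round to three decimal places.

Single correction: r_c = r_obs / √r_xx = 0.331 / √0.532 = 0.331 / 0.7294 ≈ 0.454.

0.454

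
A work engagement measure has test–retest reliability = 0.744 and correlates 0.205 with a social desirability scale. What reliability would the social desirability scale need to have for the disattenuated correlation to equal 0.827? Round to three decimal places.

0.083

r_true = r_obs / √(r_xx · r_yy) ⇒ 0.827 = 0.205 / √(0.744 · r_yy).
√(0.744 · r_yy) = 0.205 / 0.827 = 0.2479; 0.744 · r_yy = 0.0615; r_yy = 0.0615 / 0.744 ≈ 0.083.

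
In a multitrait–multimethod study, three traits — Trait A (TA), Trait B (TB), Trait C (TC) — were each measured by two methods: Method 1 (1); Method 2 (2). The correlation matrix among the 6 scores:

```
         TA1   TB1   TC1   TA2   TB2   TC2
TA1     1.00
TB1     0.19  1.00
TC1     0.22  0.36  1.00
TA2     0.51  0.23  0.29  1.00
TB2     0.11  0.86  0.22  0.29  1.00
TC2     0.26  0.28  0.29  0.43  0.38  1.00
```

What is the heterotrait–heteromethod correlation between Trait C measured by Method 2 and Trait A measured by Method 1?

0.26

Different traits and methods: r(TC2, TA1) = 0.26.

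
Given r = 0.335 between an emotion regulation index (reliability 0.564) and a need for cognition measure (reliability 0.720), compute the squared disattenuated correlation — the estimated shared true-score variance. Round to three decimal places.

Disattenuated r = 0.335 / √(0.564 × 0.720) = 0.335 / 0.6372 = 0.5257.
Shared true-score variance = 0.5257² = 0.2764 ≈ 0.276.

0.276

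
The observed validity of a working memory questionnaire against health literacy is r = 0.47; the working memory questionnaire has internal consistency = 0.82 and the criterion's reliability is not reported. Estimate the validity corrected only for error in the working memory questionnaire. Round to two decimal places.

0.52

Single correction: r_c = r_obs / √r_xx = 0.47 / √0.82 = 0.47 / 0.9055 ≈ 0.52.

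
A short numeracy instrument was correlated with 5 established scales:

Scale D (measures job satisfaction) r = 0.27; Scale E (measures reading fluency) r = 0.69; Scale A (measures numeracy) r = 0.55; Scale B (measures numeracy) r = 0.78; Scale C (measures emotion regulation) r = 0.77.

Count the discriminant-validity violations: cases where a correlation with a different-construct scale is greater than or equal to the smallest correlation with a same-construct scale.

Convergent (same construct = numeracy): Scale A, Scale B.
Smallest convergent = 0.55. Discriminant values: 0.27, 0.69, 0.77; count ≥ 0.55 → 2.

2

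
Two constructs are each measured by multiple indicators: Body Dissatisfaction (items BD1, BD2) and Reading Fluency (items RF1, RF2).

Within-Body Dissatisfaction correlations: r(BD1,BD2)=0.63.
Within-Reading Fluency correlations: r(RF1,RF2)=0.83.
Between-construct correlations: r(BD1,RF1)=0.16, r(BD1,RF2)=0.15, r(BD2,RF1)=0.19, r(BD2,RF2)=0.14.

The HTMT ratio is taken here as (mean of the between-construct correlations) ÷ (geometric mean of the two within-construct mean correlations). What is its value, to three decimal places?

Mean heterotrait r = 0.64/4 = 0.1600.
Mean within-BD = 0.63/1 = 0.6300; mean within-RF = 0.83/1 = 0.8300.
Geometric mean = √(0.6300 × 0.8300) = 0.7231.
HTMT = 0.1600 / 0.7231 = 0.221.

0.221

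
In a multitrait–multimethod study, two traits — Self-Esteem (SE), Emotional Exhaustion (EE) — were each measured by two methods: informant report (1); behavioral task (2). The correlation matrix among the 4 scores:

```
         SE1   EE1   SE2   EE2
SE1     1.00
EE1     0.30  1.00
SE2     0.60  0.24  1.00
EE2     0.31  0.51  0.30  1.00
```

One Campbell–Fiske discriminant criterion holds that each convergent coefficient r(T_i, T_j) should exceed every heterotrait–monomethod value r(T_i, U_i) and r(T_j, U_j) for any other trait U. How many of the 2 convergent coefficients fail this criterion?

Convergent coefficients and their comparison sets:
SE (methods 1·2): 0.60 vs {0.30, 0.30} → pass.
EE (methods 1·2): 0.51 vs {0.30, 0.30} → pass.
0 of 2 fail.

0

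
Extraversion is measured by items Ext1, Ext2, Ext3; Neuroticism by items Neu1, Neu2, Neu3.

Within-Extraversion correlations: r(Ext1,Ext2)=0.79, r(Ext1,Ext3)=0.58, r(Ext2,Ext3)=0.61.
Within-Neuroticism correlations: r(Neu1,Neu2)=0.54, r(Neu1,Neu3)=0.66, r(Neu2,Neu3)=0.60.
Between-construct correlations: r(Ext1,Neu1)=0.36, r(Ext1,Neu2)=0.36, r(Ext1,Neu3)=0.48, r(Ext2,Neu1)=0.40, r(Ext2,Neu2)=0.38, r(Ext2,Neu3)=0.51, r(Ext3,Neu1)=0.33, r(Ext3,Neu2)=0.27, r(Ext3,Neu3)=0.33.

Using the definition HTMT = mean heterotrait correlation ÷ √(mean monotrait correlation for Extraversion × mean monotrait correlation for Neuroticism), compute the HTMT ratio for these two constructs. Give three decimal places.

Between-construct mean = 3.42/9 = 0.3800.
Mean within-Ext = 1.98/3 = 0.6600; mean within-Neu = 1.80/3 = 0.6000.
Geometric mean = √(0.6600 × 0.6000) = 0.6293.
HTMT = 0.3800 / 0.6293 = 0.604.

0.604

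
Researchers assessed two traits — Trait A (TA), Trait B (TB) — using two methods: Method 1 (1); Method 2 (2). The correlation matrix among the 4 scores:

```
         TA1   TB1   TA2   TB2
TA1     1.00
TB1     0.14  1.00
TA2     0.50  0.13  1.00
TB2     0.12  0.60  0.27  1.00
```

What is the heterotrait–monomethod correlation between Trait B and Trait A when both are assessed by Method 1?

Different traits, same method: r(TB1, TA1) = 0.14.

0.14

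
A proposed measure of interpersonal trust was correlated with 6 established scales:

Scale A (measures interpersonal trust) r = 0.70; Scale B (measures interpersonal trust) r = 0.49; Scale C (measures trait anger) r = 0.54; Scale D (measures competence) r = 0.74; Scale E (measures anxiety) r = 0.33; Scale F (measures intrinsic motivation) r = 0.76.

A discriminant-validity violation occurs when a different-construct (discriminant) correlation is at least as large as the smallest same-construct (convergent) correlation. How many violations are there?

3

Convergent (same construct = interpersonal trust): Scale A, Scale B.
Smallest convergent = 0.49. Discriminant values: 0.54, 0.74, 0.33, 0.76; count ≥ 0.49 → 3.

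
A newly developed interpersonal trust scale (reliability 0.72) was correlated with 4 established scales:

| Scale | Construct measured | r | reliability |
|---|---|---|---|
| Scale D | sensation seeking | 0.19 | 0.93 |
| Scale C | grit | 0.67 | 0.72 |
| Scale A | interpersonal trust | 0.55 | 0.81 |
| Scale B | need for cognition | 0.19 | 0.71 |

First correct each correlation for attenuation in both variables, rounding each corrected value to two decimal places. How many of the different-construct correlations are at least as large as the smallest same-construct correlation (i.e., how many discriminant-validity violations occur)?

1

Disattenuated r (r / √(r_scale · r_new)):
  Scale D (disc): 0.19 / √(0.93·0.72) = 0.23
  Scale C (disc): 0.67 / √(0.72·0.72) = 0.93
  Scale A (conv): 0.55 / √(0.81·0.72) = 0.72
  Scale B (disc): 0.19 / √(0.71·0.72) = 0.27
Smallest convergent = 0.72. Discriminant values: 0.23, 0.93, 0.27; count ≥ 0.72 → 1.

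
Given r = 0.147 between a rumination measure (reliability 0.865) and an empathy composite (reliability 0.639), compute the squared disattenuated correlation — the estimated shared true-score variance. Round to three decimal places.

0.039

Disattenuated r = 0.147 / √(0.865 × 0.639) = 0.147 / 0.7435 = 0.1977.
Shared true-score variance = 0.1977² = 0.0391 ≈ 0.039.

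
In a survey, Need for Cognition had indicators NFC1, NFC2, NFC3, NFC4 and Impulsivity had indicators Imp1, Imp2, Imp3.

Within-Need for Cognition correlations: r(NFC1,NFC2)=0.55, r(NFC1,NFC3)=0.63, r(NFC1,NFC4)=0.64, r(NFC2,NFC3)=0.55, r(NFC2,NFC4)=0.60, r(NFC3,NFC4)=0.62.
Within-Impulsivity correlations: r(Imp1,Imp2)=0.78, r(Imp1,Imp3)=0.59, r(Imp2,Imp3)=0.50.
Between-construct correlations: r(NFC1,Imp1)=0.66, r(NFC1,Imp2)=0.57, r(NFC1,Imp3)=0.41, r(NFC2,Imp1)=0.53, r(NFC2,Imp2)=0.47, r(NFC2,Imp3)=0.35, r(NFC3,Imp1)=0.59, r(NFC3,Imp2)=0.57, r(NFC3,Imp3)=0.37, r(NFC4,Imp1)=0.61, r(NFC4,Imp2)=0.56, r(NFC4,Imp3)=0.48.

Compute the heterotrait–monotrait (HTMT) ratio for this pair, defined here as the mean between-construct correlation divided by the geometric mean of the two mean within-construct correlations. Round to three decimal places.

Mean heterotrait r = 6.17/12 = 0.5142.
Mean within-NFC = 3.59/6 = 0.5983; mean within-Imp = 1.87/3 = 0.6233.
Geometric mean = √(0.5983 × 0.6233) = 0.6107.
HTMT = 0.5142 / 0.6107 = 0.842.

0.842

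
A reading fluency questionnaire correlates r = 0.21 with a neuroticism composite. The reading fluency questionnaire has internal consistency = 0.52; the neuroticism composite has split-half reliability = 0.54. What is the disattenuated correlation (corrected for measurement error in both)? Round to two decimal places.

r_true = r_obs / √(r_xx · r_yy) = 0.21 / √(0.52 × 0.54) = 0.21 / √0.2808 = 0.21 / 0.5299 ≈ 0.40.

0.40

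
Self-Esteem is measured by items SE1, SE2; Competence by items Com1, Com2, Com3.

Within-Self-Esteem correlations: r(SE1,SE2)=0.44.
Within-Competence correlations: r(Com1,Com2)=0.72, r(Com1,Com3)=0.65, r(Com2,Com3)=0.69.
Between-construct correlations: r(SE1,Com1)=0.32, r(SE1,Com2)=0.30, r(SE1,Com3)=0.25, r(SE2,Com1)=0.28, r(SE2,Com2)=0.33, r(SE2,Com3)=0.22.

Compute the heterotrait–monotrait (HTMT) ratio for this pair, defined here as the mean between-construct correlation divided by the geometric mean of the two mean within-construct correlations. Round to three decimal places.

Mean heterotrait r = 1.70/6 = 0.2833.
Mean within-SE = 0.44/1 = 0.4400; mean within-Com = 2.06/3 = 0.6867.
Geometric mean = √(0.4400 × 0.6867) = 0.5497.
HTMT = 0.2833 / 0.5497 = 0.515.

0.515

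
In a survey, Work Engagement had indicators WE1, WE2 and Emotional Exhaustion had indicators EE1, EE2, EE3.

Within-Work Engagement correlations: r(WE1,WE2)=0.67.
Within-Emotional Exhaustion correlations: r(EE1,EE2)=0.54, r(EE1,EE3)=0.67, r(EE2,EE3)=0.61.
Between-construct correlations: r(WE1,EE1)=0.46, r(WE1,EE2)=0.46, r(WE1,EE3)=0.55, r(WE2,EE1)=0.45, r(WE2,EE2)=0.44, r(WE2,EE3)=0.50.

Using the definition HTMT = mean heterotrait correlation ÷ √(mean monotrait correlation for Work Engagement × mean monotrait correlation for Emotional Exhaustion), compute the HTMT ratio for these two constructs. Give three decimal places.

Mean heterotrait r = 2.86/6 = 0.4767.
Mean within-WE = 0.67/1 = 0.6700; mean within-EE = 1.82/3 = 0.6067.
Geometric mean = √(0.6700 × 0.6067) = 0.6376.
HTMT = 0.4767 / 0.6376 = 0.748.

0.748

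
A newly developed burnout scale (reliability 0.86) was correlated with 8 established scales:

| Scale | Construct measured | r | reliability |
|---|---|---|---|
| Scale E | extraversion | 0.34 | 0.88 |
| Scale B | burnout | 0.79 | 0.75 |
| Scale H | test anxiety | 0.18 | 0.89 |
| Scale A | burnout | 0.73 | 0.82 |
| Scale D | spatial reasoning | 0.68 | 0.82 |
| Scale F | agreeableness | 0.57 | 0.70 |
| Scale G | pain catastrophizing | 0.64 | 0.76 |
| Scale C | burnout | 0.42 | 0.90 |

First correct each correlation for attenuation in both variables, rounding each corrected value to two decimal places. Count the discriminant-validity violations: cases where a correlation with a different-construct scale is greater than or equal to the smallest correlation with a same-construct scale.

3

Disattenuated r (r / √(r_scale · r_new)):
  Scale E (disc): 0.34 / √(0.88·0.86) = 0.39
  Scale B (conv): 0.79 / √(0.75·0.86) = 0.98
  Scale H (disc): 0.18 / √(0.89·0.86) = 0.21
  Scale A (conv): 0.73 / √(0.82·0.86) = 0.87
  Scale D (disc): 0.68 / √(0.82·0.86) = 0.81
  Scale F (disc): 0.57 / √(0.70·0.86) = 0.73
  Scale G (disc): 0.64 / √(0.76·0.86) = 0.79
  Scale C (conv): 0.42 / √(0.90·0.86) = 0.48
Smallest convergent = 0.48. Discriminant values: 0.39, 0.21, 0.81, 0.73, 0.79; count ≥ 0.48 → 3.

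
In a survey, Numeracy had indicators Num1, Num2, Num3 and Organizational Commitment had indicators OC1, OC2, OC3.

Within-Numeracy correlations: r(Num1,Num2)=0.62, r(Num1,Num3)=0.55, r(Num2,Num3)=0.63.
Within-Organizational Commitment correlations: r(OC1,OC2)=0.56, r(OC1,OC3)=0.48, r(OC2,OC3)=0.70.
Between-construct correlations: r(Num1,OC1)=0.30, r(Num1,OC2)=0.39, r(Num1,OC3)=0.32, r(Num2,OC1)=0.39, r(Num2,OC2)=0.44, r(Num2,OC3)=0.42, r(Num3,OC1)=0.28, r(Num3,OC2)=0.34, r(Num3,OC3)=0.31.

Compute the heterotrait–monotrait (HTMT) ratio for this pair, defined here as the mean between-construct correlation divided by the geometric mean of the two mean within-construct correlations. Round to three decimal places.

Mean heterotrait r = 3.19/9 = 0.3544.
Mean within-Num = 1.80/3 = 0.6000; mean within-OC = 1.74/3 = 0.5800.
Geometric mean = √(0.6000 × 0.5800) = 0.5899.
HTMT = 0.3544 / 0.5899 = 0.601.

0.601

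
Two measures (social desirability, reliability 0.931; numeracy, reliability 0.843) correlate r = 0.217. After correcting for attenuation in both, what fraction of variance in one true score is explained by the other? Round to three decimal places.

Disattenuated r = 0.217 / √(0.931 × 0.843) = 0.217 / 0.8859 = 0.2449.
Shared true-score variance = 0.2449² = 0.0600 ≈ 0.060.

0.060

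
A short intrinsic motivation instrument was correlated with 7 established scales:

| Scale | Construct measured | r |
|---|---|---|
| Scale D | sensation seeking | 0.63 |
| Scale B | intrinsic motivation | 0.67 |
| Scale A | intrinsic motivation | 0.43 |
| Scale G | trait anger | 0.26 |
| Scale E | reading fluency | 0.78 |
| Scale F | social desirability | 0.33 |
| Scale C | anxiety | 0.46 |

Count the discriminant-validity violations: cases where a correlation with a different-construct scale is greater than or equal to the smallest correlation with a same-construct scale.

Convergent (same construct = intrinsic motivation): Scale B, Scale A.
Smallest convergent = 0.43. Discriminant values: 0.63, 0.26, 0.78, 0.33, 0.46; count ≥ 0.43 → 3.

3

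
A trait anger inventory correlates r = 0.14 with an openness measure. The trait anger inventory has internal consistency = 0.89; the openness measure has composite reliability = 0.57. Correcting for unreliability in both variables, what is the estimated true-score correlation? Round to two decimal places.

r_true = r_obs / √(r_xx · r_yy) = 0.14 / √(0.89 × 0.57) = 0.14 / √0.5073 = 0.14 / 0.7122 ≈ 0.20.

0.20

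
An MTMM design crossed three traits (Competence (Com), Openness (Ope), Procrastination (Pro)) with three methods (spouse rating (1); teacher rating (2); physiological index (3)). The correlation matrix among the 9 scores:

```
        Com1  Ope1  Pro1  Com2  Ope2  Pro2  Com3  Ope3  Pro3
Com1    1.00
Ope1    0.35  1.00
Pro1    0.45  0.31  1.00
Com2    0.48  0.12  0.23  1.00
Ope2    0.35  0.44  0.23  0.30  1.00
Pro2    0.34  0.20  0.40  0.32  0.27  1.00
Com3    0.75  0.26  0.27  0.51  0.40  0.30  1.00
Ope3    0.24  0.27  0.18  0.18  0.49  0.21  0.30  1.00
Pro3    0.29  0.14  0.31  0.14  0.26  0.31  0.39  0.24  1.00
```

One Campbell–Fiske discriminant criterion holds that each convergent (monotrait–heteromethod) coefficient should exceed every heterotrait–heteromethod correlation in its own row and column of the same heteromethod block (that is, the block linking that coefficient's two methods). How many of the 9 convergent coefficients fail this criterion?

Checking each validity diagonal entry against its comparison values:
Com (methods 1·2): 0.48 vs {0.35, 0.12, 0.34, 0.23} → pass.
Com (methods 1·3): 0.75 vs {0.24, 0.26, 0.29, 0.27} → pass.
Com (methods 2·3): 0.51 vs {0.18, 0.40, 0.14, 0.30} → pass.
Ope (methods 1·2): 0.44 vs {0.12, 0.35, 0.20, 0.23} → pass.
Ope (methods 1·3): 0.27 vs {0.26, 0.24, 0.14, 0.18} → pass.
Ope (methods 2·3): 0.49 vs {0.40, 0.18, 0.26, 0.21} → pass.
Pro (methods 1·2): 0.40 vs {0.23, 0.34, 0.23, 0.20} → pass.
Pro (methods 1·3): 0.31 vs {0.27, 0.29, 0.18, 0.14} → pass.
Pro (methods 2·3): 0.31 vs {0.30, 0.14, 0.21, 0.26} → pass.
0 of 9 fail.

0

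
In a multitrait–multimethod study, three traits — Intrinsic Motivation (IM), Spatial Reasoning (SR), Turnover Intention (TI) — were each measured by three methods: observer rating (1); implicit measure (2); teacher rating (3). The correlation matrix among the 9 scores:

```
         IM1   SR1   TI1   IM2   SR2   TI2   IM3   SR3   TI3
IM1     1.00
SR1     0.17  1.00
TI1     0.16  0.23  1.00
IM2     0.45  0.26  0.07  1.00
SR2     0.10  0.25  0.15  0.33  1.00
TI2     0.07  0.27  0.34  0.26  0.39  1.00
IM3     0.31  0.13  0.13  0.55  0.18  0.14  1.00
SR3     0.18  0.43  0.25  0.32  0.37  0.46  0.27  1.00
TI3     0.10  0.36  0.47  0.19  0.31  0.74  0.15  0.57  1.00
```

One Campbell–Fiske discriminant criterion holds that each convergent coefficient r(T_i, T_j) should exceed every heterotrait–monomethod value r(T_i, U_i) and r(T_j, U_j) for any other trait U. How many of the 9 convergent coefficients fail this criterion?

Convergent coefficients and their comparison sets:
IM (methods 1·2): 0.45 vs {0.17, 0.33, 0.16, 0.26} → pass.
IM (methods 1·3): 0.31 vs {0.17, 0.27, 0.16, 0.15} → pass.
IM (methods 2·3): 0.55 vs {0.33, 0.27, 0.26, 0.15} → pass.
SR (methods 1·2): 0.25 vs {0.17, 0.33, 0.23, 0.39} → fail.
SR (methods 1·3): 0.43 vs {0.17, 0.27, 0.23, 0.57} → fail.
SR (methods 2·3): 0.37 vs {0.33, 0.27, 0.39, 0.57} → fail.
TI (methods 1·2): 0.34 vs {0.16, 0.26, 0.23, 0.39} → fail.
TI (methods 1·3): 0.47 vs {0.16, 0.15, 0.23, 0.57} → fail.
TI (methods 2·3): 0.74 vs {0.26, 0.15, 0.39, 0.57} → pass.
5 of 9 fail.

5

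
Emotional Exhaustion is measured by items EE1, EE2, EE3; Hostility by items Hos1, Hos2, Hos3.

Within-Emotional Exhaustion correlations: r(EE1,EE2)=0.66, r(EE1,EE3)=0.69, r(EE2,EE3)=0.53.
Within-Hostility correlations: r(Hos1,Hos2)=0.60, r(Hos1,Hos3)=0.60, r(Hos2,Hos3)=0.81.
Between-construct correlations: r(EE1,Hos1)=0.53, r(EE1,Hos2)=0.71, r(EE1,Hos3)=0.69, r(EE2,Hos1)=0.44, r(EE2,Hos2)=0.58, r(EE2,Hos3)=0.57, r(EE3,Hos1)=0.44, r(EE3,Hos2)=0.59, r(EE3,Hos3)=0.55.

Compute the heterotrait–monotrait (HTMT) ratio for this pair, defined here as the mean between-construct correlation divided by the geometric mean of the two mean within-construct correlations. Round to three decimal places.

Between-construct mean = 5.10/9 = 0.5667.
Mean within-EE = 1.88/3 = 0.6267; mean within-Hos = 2.01/3 = 0.6700.
Geometric mean = √(0.6267 × 0.6700) = 0.6480.
HTMT = 0.5667 / 0.6480 = 0.875.

0.875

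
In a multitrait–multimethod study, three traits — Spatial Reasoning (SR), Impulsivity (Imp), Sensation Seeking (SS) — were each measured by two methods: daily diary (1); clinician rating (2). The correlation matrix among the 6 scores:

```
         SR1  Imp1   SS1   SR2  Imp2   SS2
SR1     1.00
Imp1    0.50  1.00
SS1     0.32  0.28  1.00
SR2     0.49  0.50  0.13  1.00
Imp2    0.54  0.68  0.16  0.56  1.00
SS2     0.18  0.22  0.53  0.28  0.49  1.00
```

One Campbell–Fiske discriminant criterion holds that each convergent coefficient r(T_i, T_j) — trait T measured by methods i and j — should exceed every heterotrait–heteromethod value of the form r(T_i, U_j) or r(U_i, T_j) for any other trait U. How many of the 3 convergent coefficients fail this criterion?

1

Convergent coefficients and their comparison sets:
SR (methods 1·2): 0.49 vs {0.54, 0.50, 0.18, 0.13} → fail.
Imp (methods 1·2): 0.68 vs {0.50, 0.54, 0.22, 0.16} → pass.
SS (methods 1·2): 0.53 vs {0.13, 0.18, 0.16, 0.22} → pass.
1 of 3 fail.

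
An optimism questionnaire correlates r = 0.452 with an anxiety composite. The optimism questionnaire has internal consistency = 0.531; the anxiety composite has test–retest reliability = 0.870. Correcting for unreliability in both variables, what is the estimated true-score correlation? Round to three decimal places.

r_true = r_obs / √(r_xx · r_yy) = 0.452 / √(0.531 × 0.870) = 0.452 / √0.461970 = 0.452 / 0.6797 ≈ 0.665.

0.665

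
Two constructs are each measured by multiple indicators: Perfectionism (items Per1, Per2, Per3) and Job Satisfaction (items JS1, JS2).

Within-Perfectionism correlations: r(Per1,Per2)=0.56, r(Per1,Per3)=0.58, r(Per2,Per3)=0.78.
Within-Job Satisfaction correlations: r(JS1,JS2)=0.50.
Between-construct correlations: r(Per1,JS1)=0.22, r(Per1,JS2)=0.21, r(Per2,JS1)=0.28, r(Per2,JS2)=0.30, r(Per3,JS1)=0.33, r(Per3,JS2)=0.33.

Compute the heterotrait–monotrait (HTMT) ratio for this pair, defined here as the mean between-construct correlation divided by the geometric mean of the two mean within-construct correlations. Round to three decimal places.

0.492

Between-construct mean = 1.67/6 = 0.2783.
Mean within-Per = 1.92/3 = 0.6400; mean within-JS = 0.50/1 = 0.5000.
Geometric mean = √(0.6400 × 0.5000) = 0.5657.
HTMT = 0.2783 / 0.5657 = 0.492.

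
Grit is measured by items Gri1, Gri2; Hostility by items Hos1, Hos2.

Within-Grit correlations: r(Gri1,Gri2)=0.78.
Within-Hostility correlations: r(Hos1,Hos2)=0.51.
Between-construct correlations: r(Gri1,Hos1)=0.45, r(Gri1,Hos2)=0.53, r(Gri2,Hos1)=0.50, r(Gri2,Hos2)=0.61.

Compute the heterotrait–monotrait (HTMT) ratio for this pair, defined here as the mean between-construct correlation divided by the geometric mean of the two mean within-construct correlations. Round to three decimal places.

0.828

Mean heterotrait r = 2.09/4 = 0.5225.
Mean within-Gri = 0.78/1 = 0.7800; mean within-Hos = 0.51/1 = 0.5100.
Geometric mean = √(0.7800 × 0.5100) = 0.6307.
HTMT = 0.5225 / 0.6307 = 0.828.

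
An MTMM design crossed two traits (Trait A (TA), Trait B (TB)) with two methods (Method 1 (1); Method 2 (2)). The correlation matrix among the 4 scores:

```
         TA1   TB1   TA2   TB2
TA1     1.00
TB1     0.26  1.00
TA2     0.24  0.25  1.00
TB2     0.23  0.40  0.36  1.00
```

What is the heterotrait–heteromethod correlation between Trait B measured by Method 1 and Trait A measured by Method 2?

0.25

Different traits and methods: r(TB1, TA2) = 0.25.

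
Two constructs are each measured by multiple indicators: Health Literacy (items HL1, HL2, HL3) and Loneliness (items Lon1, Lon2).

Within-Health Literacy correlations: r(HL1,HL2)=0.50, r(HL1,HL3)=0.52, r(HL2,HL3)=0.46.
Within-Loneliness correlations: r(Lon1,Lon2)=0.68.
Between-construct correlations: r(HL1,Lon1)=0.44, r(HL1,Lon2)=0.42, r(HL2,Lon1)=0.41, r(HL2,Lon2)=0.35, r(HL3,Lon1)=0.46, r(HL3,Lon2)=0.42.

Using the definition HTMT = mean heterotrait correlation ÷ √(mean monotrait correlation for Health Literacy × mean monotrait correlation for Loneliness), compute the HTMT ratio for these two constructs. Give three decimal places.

Between-construct mean = 2.50/6 = 0.4167.
Mean within-HL = 1.48/3 = 0.4933; mean within-Lon = 0.68/1 = 0.6800.
Geometric mean = √(0.4933 × 0.6800) = 0.5792.
HTMT = 0.4167 / 0.5792 = 0.719.

0.719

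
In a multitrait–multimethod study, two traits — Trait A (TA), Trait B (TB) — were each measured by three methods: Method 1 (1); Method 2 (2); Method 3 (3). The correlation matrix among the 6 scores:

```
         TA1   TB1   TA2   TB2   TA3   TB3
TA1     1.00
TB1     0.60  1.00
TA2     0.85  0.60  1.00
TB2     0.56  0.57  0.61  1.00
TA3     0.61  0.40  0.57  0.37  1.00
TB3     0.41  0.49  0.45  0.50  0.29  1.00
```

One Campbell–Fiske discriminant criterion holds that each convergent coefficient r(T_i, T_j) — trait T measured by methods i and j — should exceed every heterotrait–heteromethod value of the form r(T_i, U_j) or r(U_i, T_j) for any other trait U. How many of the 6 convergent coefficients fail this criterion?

Each convergent coefficient versus the relevant comparison correlations:
TA (methods 1·2): 0.85 vs {0.56, 0.60} → pass.
TA (methods 1·3): 0.61 vs {0.41, 0.40} → pass.
TA (methods 2·3): 0.57 vs {0.45, 0.37} → pass.
TB (methods 1·2): 0.57 vs {0.60, 0.56} → fail.
TB (methods 1·3): 0.49 vs {0.40, 0.41} → pass.
TB (methods 2·3): 0.50 vs {0.37, 0.45} → pass.
1 of 6 fail.

1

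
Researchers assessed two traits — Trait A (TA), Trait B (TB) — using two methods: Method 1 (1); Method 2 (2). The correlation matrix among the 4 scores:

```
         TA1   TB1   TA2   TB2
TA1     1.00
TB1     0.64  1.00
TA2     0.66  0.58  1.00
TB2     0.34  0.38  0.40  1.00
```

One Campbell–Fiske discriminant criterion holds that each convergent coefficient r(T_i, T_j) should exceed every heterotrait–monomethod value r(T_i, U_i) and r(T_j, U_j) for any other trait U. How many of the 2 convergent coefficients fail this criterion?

Each convergent coefficient versus the relevant comparison correlations:
TA (methods 1·2): 0.66 vs {0.64, 0.40} → pass.
TB (methods 1·2): 0.38 vs {0.64, 0.40} → fail.
1 of 2 fail.

1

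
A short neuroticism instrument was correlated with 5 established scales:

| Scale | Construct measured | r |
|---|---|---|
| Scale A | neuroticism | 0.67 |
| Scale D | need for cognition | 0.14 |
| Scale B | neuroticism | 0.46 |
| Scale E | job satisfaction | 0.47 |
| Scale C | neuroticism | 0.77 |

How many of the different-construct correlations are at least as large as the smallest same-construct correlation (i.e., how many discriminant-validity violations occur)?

1

Convergent (same construct = neuroticism): Scale A, Scale B, Scale C.
Smallest convergent = 0.46. Discriminant values: 0.14, 0.47; count ≥ 0.46 → 1.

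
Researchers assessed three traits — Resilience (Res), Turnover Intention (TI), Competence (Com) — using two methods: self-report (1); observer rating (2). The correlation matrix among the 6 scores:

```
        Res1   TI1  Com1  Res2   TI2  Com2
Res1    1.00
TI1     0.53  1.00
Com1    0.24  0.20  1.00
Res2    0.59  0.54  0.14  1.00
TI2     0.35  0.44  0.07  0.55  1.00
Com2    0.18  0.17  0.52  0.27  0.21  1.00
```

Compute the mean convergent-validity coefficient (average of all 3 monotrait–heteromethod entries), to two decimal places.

Convergent values: 0.59, 0.44, 0.52; mean = 1.55/3 = 0.52.

0.52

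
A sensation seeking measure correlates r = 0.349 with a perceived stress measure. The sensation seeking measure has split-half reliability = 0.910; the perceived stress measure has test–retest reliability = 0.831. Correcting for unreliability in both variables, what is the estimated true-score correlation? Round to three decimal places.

0.401

r_true = r_obs / √(r_xx · r_yy) = 0.349 / √(0.910 × 0.831) = 0.349 / √0.756210 = 0.349 / 0.8696 ≈ 0.401.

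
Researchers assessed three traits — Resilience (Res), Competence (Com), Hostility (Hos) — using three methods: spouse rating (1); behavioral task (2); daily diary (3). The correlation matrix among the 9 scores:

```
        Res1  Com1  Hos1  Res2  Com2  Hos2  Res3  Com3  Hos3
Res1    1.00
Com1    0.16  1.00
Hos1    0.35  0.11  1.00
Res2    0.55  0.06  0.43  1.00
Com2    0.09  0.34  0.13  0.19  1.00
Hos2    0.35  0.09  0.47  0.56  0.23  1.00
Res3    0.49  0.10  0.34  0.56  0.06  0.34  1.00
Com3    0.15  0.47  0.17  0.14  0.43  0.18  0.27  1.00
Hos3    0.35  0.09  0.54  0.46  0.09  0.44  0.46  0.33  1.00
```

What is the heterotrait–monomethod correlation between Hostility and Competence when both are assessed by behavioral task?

0.23

Different traits, same method: r(Hos2, Com2) = 0.23.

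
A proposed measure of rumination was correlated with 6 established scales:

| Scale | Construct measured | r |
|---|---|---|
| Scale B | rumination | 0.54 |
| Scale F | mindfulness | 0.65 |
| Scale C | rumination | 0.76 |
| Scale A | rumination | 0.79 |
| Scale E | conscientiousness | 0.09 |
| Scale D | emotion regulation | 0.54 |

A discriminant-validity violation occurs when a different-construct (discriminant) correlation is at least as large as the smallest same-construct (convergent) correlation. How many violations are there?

Convergent (same construct = rumination): Scale B, Scale C, Scale A.
Smallest convergent = 0.54. Discriminant values: 0.65, 0.09, 0.54; count ≥ 0.54 → 2.

2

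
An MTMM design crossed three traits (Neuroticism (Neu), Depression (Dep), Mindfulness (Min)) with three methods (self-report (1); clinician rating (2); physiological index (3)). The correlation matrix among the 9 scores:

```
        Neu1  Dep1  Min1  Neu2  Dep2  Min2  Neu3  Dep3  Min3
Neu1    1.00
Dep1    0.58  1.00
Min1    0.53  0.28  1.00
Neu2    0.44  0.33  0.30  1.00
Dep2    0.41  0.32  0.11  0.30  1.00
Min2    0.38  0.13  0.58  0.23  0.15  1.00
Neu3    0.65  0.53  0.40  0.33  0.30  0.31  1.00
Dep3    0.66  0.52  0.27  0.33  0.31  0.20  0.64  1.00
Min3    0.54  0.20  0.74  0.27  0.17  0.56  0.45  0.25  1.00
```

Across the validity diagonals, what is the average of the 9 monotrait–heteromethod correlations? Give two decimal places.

0.49

Convergent values: 0.44, 0.65, 0.33, 0.32, 0.52, 0.31, 0.58, 0.74, 0.56; mean = 4.45/9 = 0.49.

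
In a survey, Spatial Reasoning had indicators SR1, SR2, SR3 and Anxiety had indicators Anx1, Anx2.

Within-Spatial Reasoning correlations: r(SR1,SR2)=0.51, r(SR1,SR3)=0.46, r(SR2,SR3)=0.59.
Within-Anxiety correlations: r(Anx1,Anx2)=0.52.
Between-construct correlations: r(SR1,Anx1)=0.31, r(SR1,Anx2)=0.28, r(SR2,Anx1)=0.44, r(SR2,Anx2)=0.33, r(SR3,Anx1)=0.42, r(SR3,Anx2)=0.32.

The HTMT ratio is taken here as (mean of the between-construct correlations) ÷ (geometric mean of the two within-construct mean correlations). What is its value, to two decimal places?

0.67

Between-construct mean = 2.10/6 = 0.3500.
Mean within-SR = 1.56/3 = 0.5200; mean within-Anx = 0.52/1 = 0.5200.
Geometric mean = √(0.5200 × 0.5200) = 0.5200.
HTMT = 0.3500 / 0.5200 = 0.67.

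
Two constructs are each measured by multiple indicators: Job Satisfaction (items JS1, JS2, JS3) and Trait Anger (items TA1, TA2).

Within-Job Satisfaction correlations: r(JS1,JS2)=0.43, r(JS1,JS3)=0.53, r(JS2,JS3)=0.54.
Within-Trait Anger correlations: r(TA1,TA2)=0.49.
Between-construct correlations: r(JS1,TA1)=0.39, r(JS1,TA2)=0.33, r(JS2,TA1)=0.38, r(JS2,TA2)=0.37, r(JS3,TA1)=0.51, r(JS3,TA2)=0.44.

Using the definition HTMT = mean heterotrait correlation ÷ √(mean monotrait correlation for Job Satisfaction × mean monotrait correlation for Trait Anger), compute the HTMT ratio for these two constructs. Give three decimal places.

0.815

Between-construct mean = 2.42/6 = 0.4033.
Mean within-JS = 1.50/3 = 0.5000; mean within-TA = 0.49/1 = 0.4900.
Geometric mean = √(0.5000 × 0.4900) = 0.4950.
HTMT = 0.4033 / 0.4950 = 0.815.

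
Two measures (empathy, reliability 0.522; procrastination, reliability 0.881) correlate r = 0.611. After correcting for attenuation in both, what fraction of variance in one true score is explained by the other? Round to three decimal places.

0.812

Disattenuated r = 0.611 / √(0.522 × 0.881) = 0.611 / 0.6781 = 0.9010.
Shared true-score variance = 0.9010² = 0.8118 ≈ 0.812.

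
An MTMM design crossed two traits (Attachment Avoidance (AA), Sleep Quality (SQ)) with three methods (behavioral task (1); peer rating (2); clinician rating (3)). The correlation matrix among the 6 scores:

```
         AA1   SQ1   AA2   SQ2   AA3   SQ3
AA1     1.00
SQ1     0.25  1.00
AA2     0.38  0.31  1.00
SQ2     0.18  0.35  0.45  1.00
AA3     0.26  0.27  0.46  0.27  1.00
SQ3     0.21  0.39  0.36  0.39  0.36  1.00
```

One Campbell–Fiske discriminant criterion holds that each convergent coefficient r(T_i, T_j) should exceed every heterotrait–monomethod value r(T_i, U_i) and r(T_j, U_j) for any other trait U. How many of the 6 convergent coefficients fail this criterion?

Checking each validity diagonal entry against its comparison values:
AA (methods 1·2): 0.38 vs {0.25, 0.45} → fail.
AA (methods 1·3): 0.26 vs {0.25, 0.36} → fail.
AA (methods 2·3): 0.46 vs {0.45, 0.36} → pass.
SQ (methods 1·2): 0.35 vs {0.25, 0.45} → fail.
SQ (methods 1·3): 0.39 vs {0.25, 0.36} → pass.
SQ (methods 2·3): 0.39 vs {0.45, 0.36} → fail.
4 of 6 fail.

4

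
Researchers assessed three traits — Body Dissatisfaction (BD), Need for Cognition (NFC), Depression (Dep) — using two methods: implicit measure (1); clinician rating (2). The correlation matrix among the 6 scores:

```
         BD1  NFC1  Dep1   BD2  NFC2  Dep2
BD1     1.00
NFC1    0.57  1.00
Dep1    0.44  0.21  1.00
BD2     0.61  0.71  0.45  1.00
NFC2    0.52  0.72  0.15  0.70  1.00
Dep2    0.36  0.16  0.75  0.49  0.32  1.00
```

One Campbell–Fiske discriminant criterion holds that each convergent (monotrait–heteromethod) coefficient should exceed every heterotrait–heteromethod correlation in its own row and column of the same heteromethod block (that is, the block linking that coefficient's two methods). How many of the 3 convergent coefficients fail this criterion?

1

Each convergent coefficient versus the relevant comparison correlations:
BD (methods 1·2): 0.61 vs {0.52, 0.71, 0.36, 0.45} → fail.
NFC (methods 1·2): 0.72 vs {0.71, 0.52, 0.16, 0.15} → pass.
Dep (methods 1·2): 0.75 vs {0.45, 0.36, 0.15, 0.16} → pass.
1 of 3 fail.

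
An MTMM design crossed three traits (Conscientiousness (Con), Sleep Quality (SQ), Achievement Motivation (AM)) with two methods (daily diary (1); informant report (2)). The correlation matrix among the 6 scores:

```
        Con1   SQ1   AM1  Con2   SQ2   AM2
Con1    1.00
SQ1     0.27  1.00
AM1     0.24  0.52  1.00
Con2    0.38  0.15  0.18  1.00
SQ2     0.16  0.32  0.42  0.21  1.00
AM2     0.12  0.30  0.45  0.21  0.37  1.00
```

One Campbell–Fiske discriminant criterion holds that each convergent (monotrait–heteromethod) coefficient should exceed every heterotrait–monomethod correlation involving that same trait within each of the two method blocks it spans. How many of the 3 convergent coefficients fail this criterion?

2

Each convergent coefficient versus the relevant comparison correlations:
Con (methods 1·2): 0.38 vs {0.27, 0.21, 0.24, 0.21} → pass.
SQ (methods 1·2): 0.32 vs {0.27, 0.21, 0.52, 0.37} → fail.
AM (methods 1·2): 0.45 vs {0.24, 0.21, 0.52, 0.37} → fail.
2 of 3 fail.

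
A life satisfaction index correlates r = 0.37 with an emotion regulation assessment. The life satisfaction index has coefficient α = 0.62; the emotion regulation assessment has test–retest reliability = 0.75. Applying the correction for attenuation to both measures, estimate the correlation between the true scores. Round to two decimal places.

0.54

r_true = r_obs / √(r_xx · r_yy) = 0.37 / √(0.62 × 0.75) = 0.37 / √0.4650 = 0.37 / 0.6819 ≈ 0.54.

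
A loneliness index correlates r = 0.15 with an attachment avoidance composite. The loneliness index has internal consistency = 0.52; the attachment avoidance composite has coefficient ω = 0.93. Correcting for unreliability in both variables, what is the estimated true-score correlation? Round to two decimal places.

0.22

r_true = r_obs / √(r_xx · r_yy) = 0.15 / √(0.52 × 0.93) = 0.15 / √0.4836 = 0.15 / 0.6954 ≈ 0.22.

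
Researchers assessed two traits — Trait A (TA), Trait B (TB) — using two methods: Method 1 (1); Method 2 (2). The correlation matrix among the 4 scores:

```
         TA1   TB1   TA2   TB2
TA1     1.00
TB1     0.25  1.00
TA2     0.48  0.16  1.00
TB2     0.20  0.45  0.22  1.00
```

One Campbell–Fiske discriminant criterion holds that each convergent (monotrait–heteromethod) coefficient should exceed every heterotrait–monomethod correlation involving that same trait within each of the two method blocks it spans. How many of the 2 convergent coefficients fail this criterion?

0

Convergent coefficients and their comparison sets:
TA (methods 1·2): 0.48 vs {0.25, 0.22} → pass.
TB (methods 1·2): 0.45 vs {0.25, 0.22} → pass.
0 of 2 fail.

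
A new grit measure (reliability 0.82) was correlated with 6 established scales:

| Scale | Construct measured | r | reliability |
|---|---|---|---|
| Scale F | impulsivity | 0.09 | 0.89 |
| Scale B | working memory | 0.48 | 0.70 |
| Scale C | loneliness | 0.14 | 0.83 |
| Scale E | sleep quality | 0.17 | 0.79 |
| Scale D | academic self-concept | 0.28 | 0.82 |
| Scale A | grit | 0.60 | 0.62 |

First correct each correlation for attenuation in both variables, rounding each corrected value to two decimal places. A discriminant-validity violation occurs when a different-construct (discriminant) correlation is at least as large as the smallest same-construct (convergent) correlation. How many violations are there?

Disattenuated r (r / √(r_scale · r_new)):
  Scale F (disc): 0.09 / √(0.89·0.82) = 0.11
  Scale B (disc): 0.48 / √(0.70·0.82) = 0.63
  Scale C (disc): 0.14 / √(0.83·0.82) = 0.17
  Scale E (disc): 0.17 / √(0.79·0.82) = 0.21
  Scale D (disc): 0.28 / √(0.82·0.82) = 0.34
  Scale A (conv): 0.60 / √(0.62·0.82) = 0.84
Smallest convergent = 0.84. Discriminant values: 0.11, 0.63, 0.17, 0.21, 0.34; count ≥ 0.84 → 0.

0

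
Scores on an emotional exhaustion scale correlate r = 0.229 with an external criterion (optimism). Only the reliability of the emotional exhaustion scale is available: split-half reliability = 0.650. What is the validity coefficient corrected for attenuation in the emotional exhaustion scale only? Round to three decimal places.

Single correction: r_c = r_obs / √r_xx = 0.229 / √0.650 = 0.229 / 0.8062 ≈ 0.284.

0.284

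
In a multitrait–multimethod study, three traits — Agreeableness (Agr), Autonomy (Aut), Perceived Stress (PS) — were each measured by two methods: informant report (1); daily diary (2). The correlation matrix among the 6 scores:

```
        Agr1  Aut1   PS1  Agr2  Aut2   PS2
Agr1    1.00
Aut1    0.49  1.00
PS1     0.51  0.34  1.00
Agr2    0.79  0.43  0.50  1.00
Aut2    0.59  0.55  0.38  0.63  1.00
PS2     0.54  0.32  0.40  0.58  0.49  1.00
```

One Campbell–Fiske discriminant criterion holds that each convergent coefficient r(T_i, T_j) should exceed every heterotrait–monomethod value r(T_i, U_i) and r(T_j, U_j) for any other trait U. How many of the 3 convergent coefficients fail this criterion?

Each convergent coefficient versus the relevant comparison correlations:
Agr (methods 1·2): 0.79 vs {0.49, 0.63, 0.51, 0.58} → pass.
Aut (methods 1·2): 0.55 vs {0.49, 0.63, 0.34, 0.49} → fail.
PS (methods 1·2): 0.40 vs {0.51, 0.58, 0.34, 0.49} → fail.
2 of 3 fail.

2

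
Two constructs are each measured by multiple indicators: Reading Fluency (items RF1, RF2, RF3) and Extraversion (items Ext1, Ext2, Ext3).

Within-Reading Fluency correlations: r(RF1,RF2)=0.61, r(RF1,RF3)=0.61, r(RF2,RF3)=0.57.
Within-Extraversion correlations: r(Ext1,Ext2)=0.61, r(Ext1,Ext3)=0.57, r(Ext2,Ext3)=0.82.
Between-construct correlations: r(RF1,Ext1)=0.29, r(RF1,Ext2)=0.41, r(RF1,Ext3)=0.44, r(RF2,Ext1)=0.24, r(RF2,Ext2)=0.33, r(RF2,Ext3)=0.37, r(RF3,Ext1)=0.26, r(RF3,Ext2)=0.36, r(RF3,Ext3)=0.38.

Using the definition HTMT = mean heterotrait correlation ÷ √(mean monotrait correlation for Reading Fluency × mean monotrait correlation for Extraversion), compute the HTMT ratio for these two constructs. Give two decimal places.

0.54

Between-construct mean = 3.08/9 = 0.3422.
Mean within-RF = 1.79/3 = 0.5967; mean within-Ext = 2.00/3 = 0.6667.
Geometric mean = √(0.5967 × 0.6667) = 0.6307.
HTMT = 0.3422 / 0.6307 = 0.54.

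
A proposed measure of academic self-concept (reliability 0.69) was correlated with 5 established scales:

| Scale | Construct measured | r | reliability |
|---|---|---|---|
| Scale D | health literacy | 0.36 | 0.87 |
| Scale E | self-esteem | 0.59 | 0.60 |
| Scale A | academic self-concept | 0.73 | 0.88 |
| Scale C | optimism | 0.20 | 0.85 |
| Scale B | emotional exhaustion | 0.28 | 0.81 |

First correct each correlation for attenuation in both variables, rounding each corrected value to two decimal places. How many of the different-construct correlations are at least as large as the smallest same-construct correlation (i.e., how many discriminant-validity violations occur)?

0

Disattenuated r (r / √(r_scale · r_new)):
  Scale D (disc): 0.36 / √(0.87·0.69) = 0.46
  Scale E (disc): 0.59 / √(0.60·0.69) = 0.92
  Scale A (conv): 0.73 / √(0.88·0.69) = 0.94
  Scale C (disc): 0.20 / √(0.85·0.69) = 0.26
  Scale B (disc): 0.28 / √(0.81·0.69) = 0.37
Smallest convergent = 0.94. Discriminant values: 0.46, 0.92, 0.26, 0.37; count ≥ 0.94 → 0.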